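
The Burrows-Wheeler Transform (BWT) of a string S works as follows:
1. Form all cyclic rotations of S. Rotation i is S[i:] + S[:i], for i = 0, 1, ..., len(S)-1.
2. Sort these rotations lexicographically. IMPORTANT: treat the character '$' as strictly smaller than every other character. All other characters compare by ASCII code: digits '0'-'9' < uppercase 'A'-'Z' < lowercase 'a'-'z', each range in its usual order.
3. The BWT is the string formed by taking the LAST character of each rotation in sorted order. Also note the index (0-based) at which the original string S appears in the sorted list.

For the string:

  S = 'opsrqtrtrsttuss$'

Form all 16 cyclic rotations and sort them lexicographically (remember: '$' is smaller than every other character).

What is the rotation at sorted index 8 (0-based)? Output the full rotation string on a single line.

Answer: srqtrtrsttuss$op

Derivation:
All 16 rotations (rotation i = S[i:]+S[:i]):
  rot[0] = opsrqtrtrsttuss$
  rot[1] = psrqtrtrsttuss$o
  rot[2] = srqtrtrsttuss$op
  rot[3] = rqtrtrsttuss$ops
  rot[4] = qtrtrsttuss$opsr
  rot[5] = trtrsttuss$opsrq
  rot[6] = rtrsttuss$opsrqt
  rot[7] = trsttuss$opsrqtr
  rot[8] = rsttuss$opsrqtrt
  rot[9] = sttuss$opsrqtrtr
  rot[10] = ttuss$opsrqtrtrs
  rot[11] = tuss$opsrqtrtrst
  rot[12] = uss$opsrqtrtrstt
  rot[13] = ss$opsrqtrtrsttu
  rot[14] = s$opsrqtrtrsttus
  rot[15] = $opsrqtrtrsttuss
Sorted (with $ < everything):
  sorted[0] = $opsrqtrtrsttuss
  sorted[1] = opsrqtrtrsttuss$
  sorted[2] = psrqtrtrsttuss$o
  sorted[3] = qtrtrsttuss$opsr
  sorted[4] = rqtrtrsttuss$ops
  sorted[5] = rsttuss$opsrqtrt
  sorted[6] = rtrsttuss$opsrqt
  sorted[7] = s$opsrqtrtrsttus
  sorted[8] = srqtrtrsttuss$op
  sorted[9] = ss$opsrqtrtrsttu
  sorted[10] = sttuss$opsrqtrtr
  sorted[11] = trsttuss$opsrqtr
  sorted[12] = trtrsttuss$opsrq
  sorted[13] = ttuss$opsrqtrtrs
  sorted[14] = tuss$opsrqtrtrst
  sorted[15] = uss$opsrqtrtrstt
sorted[8] = srqtrtrsttuss$op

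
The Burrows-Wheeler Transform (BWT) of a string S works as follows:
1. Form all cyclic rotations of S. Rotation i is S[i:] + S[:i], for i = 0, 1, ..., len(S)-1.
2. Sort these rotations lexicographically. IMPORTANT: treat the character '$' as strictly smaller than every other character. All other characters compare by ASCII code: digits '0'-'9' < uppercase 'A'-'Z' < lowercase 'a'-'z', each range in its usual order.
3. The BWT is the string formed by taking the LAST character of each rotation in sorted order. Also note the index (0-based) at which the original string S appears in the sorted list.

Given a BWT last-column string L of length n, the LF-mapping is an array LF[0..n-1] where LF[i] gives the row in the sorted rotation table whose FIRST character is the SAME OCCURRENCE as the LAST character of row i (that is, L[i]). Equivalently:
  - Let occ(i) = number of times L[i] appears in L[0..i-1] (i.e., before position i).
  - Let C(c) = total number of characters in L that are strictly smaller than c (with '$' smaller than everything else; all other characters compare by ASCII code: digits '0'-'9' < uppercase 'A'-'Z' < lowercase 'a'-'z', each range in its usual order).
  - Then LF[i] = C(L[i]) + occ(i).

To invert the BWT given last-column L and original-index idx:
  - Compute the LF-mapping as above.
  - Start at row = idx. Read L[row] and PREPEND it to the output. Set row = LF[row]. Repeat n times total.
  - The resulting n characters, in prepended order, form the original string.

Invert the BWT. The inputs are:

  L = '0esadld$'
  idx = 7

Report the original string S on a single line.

Answer: saddle0$

Derivation:
LF mapping: 1 5 7 2 3 6 4 0
Walk LF starting at row 7, prepending L[row]:
  step 1: row=7, L[7]='$', prepend. Next row=LF[7]=0
  step 2: row=0, L[0]='0', prepend. Next row=LF[0]=1
  step 3: row=1, L[1]='e', prepend. Next row=LF[1]=5
  step 4: row=5, L[5]='l', prepend. Next row=LF[5]=6
  step 5: row=6, L[6]='d', prepend. Next row=LF[6]=4
  step 6: row=4, L[4]='d', prepend. Next row=LF[4]=3
  step 7: row=3, L[3]='a', prepend. Next row=LF[3]=2
  step 8: row=2, L[2]='s', prepend. Next row=LF[2]=7
Reversed output: saddle0$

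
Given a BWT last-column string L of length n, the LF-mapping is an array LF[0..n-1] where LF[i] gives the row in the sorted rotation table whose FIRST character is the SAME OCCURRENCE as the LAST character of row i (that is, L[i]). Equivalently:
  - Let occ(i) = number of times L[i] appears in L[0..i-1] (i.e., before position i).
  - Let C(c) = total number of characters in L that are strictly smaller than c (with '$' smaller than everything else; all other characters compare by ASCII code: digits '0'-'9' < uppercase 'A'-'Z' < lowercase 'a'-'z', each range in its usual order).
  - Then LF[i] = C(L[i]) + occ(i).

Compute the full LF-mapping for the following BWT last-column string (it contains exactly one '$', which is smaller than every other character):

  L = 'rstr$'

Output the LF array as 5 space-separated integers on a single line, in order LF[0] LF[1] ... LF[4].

Char counts: '$':1, 'r':2, 's':1, 't':1
C (first-col start): C('$')=0, C('r')=1, C('s')=3, C('t')=4
L[0]='r': occ=0, LF[0]=C('r')+0=1+0=1
L[1]='s': occ=0, LF[1]=C('s')+0=3+0=3
L[2]='t': occ=0, LF[2]=C('t')+0=4+0=4
L[3]='r': occ=1, LF[3]=C('r')+1=1+1=2
L[4]='$': occ=0, LF[4]=C('$')+0=0+0=0

Answer: 1 3 4 2 0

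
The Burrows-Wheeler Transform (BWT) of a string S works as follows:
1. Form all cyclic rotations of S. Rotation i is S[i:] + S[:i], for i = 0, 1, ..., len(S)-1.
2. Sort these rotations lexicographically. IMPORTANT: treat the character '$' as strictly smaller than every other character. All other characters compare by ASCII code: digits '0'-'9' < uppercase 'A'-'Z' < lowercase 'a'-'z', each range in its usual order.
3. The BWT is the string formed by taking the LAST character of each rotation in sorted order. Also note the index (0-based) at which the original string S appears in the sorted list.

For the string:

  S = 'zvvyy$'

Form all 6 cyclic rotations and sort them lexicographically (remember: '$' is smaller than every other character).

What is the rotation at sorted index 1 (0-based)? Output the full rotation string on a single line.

All 6 rotations (rotation i = S[i:]+S[:i]):
  rot[0] = zvvyy$
  rot[1] = vvyy$z
  rot[2] = vyy$zv
  rot[3] = yy$zvv
  rot[4] = y$zvvy
  rot[5] = $zvvyy
Sorted (with $ < everything):
  sorted[0] = $zvvyy
  sorted[1] = vvyy$z
  sorted[2] = vyy$zv
  sorted[3] = y$zvvy
  sorted[4] = yy$zvv
  sorted[5] = zvvyy$
sorted[1] = vvyy$z

Answer: vvyy$z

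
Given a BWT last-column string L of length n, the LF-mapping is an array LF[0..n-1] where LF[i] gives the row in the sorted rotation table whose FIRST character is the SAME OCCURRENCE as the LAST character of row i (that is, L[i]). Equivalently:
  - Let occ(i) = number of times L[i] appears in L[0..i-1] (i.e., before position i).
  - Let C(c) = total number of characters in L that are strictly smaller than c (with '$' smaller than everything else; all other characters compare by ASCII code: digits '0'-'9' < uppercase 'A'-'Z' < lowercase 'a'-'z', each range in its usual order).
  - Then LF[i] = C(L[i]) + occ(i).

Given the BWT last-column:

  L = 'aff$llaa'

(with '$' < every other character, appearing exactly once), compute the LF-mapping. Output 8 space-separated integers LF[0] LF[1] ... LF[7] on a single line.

Answer: 1 4 5 0 6 7 2 3

Derivation:
Char counts: '$':1, 'a':3, 'f':2, 'l':2
C (first-col start): C('$')=0, C('a')=1, C('f')=4, C('l')=6
L[0]='a': occ=0, LF[0]=C('a')+0=1+0=1
L[1]='f': occ=0, LF[1]=C('f')+0=4+0=4
L[2]='f': occ=1, LF[2]=C('f')+1=4+1=5
L[3]='$': occ=0, LF[3]=C('$')+0=0+0=0
L[4]='l': occ=0, LF[4]=C('l')+0=6+0=6
L[5]='l': occ=1, LF[5]=C('l')+1=6+1=7
L[6]='a': occ=1, LF[6]=C('a')+1=1+1=2
L[7]='a': occ=2, LF[7]=C('a')+2=1+2=3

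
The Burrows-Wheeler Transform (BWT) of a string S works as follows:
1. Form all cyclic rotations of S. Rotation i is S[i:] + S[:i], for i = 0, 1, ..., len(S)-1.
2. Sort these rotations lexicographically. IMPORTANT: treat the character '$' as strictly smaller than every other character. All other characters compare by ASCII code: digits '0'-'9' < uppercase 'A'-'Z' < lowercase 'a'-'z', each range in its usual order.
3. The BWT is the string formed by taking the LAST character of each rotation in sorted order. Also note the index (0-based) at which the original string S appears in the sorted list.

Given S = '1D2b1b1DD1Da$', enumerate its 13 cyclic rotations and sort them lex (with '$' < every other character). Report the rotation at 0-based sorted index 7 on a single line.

All 13 rotations (rotation i = S[i:]+S[:i]):
  rot[0] = 1D2b1b1DD1Da$
  rot[1] = D2b1b1DD1Da$1
  rot[2] = 2b1b1DD1Da$1D
  rot[3] = b1b1DD1Da$1D2
  rot[4] = 1b1DD1Da$1D2b
  rot[5] = b1DD1Da$1D2b1
  rot[6] = 1DD1Da$1D2b1b
  rot[7] = DD1Da$1D2b1b1
  rot[8] = D1Da$1D2b1b1D
  rot[9] = 1Da$1D2b1b1DD
  rot[10] = Da$1D2b1b1DD1
  rot[11] = a$1D2b1b1DD1D
  rot[12] = $1D2b1b1DD1Da
Sorted (with $ < everything):
  sorted[0] = $1D2b1b1DD1Da
  sorted[1] = 1D2b1b1DD1Da$
  sorted[2] = 1DD1Da$1D2b1b
  sorted[3] = 1Da$1D2b1b1DD
  sorted[4] = 1b1DD1Da$1D2b
  sorted[5] = 2b1b1DD1Da$1D
  sorted[6] = D1Da$1D2b1b1D
  sorted[7] = D2b1b1DD1Da$1
  sorted[8] = DD1Da$1D2b1b1
  sorted[9] = Da$1D2b1b1DD1
  sorted[10] = a$1D2b1b1DD1D
  sorted[11] = b1DD1Da$1D2b1
  sorted[12] = b1b1DD1Da$1D2
sorted[7] = D2b1b1DD1Da$1

Answer: D2b1b1DD1Da$1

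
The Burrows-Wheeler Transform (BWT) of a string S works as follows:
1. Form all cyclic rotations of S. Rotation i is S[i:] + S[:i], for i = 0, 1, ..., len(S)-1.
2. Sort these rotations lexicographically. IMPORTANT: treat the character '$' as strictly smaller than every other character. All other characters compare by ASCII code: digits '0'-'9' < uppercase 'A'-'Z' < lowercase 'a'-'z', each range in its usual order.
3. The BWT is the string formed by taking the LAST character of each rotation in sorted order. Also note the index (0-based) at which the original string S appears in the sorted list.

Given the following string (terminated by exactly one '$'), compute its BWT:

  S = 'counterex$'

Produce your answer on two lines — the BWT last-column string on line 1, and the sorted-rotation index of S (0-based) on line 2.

Answer: x$trucenoe
1

Derivation:
All 10 rotations (rotation i = S[i:]+S[:i]):
  rot[0] = counterex$
  rot[1] = ounterex$c
  rot[2] = unterex$co
  rot[3] = nterex$cou
  rot[4] = terex$coun
  rot[5] = erex$count
  rot[6] = rex$counte
  rot[7] = ex$counter
  rot[8] = x$countere
  rot[9] = $counterex
Sorted (with $ < everything):
  sorted[0] = $counterex  (last char: 'x')
  sorted[1] = counterex$  (last char: '$')
  sorted[2] = erex$count  (last char: 't')
  sorted[3] = ex$counter  (last char: 'r')
  sorted[4] = nterex$cou  (last char: 'u')
  sorted[5] = ounterex$c  (last char: 'c')
  sorted[6] = rex$counte  (last char: 'e')
  sorted[7] = terex$coun  (last char: 'n')
  sorted[8] = unterex$co  (last char: 'o')
  sorted[9] = x$countere  (last char: 'e')
Last column: x$trucenoe
Original string S is at sorted index 1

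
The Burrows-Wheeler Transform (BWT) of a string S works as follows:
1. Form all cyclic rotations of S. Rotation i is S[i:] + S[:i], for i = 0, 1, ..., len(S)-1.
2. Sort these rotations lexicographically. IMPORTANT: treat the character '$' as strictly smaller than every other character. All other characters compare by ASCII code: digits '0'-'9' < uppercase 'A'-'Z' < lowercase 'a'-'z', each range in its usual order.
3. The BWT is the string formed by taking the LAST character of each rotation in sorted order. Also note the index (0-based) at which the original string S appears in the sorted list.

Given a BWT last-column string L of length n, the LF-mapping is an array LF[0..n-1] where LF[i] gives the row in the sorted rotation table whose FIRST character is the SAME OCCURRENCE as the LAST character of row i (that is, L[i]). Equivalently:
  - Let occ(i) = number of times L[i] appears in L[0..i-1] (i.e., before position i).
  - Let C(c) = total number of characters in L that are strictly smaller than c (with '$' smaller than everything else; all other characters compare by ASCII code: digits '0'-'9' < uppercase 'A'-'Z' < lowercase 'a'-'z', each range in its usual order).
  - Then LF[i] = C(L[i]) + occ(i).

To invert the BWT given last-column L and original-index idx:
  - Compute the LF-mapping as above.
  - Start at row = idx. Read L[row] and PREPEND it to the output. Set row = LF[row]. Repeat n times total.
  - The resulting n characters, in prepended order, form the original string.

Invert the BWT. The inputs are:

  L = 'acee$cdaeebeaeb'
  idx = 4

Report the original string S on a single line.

Answer: beaeeacbeeedca$

Derivation:
LF mapping: 1 6 9 10 0 7 8 2 11 12 4 13 3 14 5
Walk LF starting at row 4, prepending L[row]:
  step 1: row=4, L[4]='$', prepend. Next row=LF[4]=0
  step 2: row=0, L[0]='a', prepend. Next row=LF[0]=1
  step 3: row=1, L[1]='c', prepend. Next row=LF[1]=6
  step 4: row=6, L[6]='d', prepend. Next row=LF[6]=8
  step 5: row=8, L[8]='e', prepend. Next row=LF[8]=11
  step 6: row=11, L[11]='e', prepend. Next row=LF[11]=13
  step 7: row=13, L[13]='e', prepend. Next row=LF[13]=14
  step 8: row=14, L[14]='b', prepend. Next row=LF[14]=5
  step 9: row=5, L[5]='c', prepend. Next row=LF[5]=7
  step 10: row=7, L[7]='a', prepend. Next row=LF[7]=2
  step 11: row=2, L[2]='e', prepend. Next row=LF[2]=9
  step 12: row=9, L[9]='e', prepend. Next row=LF[9]=12
  step 13: row=12, L[12]='a', prepend. Next row=LF[12]=3
  step 14: row=3, L[3]='e', prepend. Next row=LF[3]=10
  step 15: row=10, L[10]='b', prepend. Next row=LF[10]=4
Reversed output: beaeeacbeeedca$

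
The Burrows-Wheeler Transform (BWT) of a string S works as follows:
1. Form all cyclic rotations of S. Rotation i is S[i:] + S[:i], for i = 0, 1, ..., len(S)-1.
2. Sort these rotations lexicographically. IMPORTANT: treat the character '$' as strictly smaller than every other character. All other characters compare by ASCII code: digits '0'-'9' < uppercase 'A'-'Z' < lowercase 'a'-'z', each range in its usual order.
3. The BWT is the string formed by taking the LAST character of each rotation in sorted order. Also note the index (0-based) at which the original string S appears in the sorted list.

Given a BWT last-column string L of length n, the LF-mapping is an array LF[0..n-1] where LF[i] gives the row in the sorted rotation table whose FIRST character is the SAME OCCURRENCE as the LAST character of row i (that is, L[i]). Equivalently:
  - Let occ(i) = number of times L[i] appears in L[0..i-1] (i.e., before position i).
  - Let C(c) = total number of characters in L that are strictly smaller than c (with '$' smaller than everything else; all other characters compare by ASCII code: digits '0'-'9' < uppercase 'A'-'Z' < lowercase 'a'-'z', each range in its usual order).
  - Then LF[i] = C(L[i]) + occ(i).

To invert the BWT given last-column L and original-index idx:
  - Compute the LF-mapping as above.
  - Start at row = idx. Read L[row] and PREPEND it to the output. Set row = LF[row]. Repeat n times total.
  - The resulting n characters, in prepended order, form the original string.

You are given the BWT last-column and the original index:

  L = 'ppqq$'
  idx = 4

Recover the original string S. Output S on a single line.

Answer: qqpp$

Derivation:
LF mapping: 1 2 3 4 0
Walk LF starting at row 4, prepending L[row]:
  step 1: row=4, L[4]='$', prepend. Next row=LF[4]=0
  step 2: row=0, L[0]='p', prepend. Next row=LF[0]=1
  step 3: row=1, L[1]='p', prepend. Next row=LF[1]=2
  step 4: row=2, L[2]='q', prepend. Next row=LF[2]=3
  step 5: row=3, L[3]='q', prepend. Next row=LF[3]=4
Reversed output: qqpp$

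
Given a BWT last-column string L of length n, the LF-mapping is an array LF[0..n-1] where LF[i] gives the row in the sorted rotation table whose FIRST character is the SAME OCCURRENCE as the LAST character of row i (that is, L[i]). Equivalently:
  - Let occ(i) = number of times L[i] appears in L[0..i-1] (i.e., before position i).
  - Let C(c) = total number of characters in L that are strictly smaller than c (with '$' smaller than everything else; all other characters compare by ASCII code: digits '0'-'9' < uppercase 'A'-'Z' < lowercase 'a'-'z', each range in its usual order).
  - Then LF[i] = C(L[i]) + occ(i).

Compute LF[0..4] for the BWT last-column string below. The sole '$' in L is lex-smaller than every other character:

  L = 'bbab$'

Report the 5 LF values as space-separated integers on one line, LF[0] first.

Char counts: '$':1, 'a':1, 'b':3
C (first-col start): C('$')=0, C('a')=1, C('b')=2
L[0]='b': occ=0, LF[0]=C('b')+0=2+0=2
L[1]='b': occ=1, LF[1]=C('b')+1=2+1=3
L[2]='a': occ=0, LF[2]=C('a')+0=1+0=1
L[3]='b': occ=2, LF[3]=C('b')+2=2+2=4
L[4]='$': occ=0, LF[4]=C('$')+0=0+0=0

Answer: 2 3 1 4 0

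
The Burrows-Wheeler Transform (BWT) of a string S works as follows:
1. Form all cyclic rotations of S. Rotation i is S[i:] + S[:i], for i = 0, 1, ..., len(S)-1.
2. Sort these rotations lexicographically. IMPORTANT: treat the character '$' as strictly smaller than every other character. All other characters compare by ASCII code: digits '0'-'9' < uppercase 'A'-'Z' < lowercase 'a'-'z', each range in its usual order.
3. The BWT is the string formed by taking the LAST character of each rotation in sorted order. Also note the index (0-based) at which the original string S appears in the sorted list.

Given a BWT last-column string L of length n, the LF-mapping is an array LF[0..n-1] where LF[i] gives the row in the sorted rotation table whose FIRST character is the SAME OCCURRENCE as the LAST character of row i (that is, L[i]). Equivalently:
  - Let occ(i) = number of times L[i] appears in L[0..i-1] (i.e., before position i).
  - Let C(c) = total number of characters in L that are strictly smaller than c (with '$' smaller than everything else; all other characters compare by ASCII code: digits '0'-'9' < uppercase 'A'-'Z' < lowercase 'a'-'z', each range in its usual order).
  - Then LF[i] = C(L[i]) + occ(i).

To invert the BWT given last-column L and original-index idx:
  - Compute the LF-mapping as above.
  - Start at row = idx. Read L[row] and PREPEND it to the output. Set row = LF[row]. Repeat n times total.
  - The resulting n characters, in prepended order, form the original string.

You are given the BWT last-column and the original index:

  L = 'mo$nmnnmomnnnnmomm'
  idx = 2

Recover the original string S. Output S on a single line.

Answer: mmnmnnnnnmonmmoom$

Derivation:
LF mapping: 1 15 0 8 2 9 10 3 16 4 11 12 13 14 5 17 6 7
Walk LF starting at row 2, prepending L[row]:
  step 1: row=2, L[2]='$', prepend. Next row=LF[2]=0
  step 2: row=0, L[0]='m', prepend. Next row=LF[0]=1
  step 3: row=1, L[1]='o', prepend. Next row=LF[1]=15
  step 4: row=15, L[15]='o', prepend. Next row=LF[15]=17
  step 5: row=17, L[17]='m', prepend. Next row=LF[17]=7
  step 6: row=7, L[7]='m', prepend. Next row=LF[7]=3
  step 7: row=3, L[3]='n', prepend. Next row=LF[3]=8
  step 8: row=8, L[8]='o', prepend. Next row=LF[8]=16
  step 9: row=16, L[16]='m', prepend. Next row=LF[16]=6
  step 10: row=6, L[6]='n', prepend. Next row=LF[6]=10
  step 11: row=10, L[10]='n', prepend. Next row=LF[10]=11
  step 12: row=11, L[11]='n', prepend. Next row=LF[11]=12
  step 13: row=12, L[12]='n', prepend. Next row=LF[12]=13
  step 14: row=13, L[13]='n', prepend. Next row=LF[13]=14
  step 15: row=14, L[14]='m', prepend. Next row=LF[14]=5
  step 16: row=5, L[5]='n', prepend. Next row=LF[5]=9
  step 17: row=9, L[9]='m', prepend. Next row=LF[9]=4
  step 18: row=4, L[4]='m', prepend. Next row=LF[4]=2
Reversed output: mmnmnnnnnmonmmoom$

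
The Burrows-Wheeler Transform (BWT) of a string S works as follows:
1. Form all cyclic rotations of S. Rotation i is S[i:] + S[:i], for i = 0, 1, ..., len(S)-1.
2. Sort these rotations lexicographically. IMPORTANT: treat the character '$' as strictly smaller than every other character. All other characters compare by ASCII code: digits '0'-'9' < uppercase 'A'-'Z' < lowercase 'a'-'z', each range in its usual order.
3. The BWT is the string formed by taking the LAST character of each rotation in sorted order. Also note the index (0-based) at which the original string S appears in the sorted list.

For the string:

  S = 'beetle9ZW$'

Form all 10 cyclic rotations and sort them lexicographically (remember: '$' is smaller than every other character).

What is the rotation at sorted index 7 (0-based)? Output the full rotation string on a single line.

Answer: etle9ZW$be

Derivation:
All 10 rotations (rotation i = S[i:]+S[:i]):
  rot[0] = beetle9ZW$
  rot[1] = eetle9ZW$b
  rot[2] = etle9ZW$be
  rot[3] = tle9ZW$bee
  rot[4] = le9ZW$beet
  rot[5] = e9ZW$beetl
  rot[6] = 9ZW$beetle
  rot[7] = ZW$beetle9
  rot[8] = W$beetle9Z
  rot[9] = $beetle9ZW
Sorted (with $ < everything):
  sorted[0] = $beetle9ZW
  sorted[1] = 9ZW$beetle
  sorted[2] = W$beetle9Z
  sorted[3] = ZW$beetle9
  sorted[4] = beetle9ZW$
  sorted[5] = e9ZW$beetl
  sorted[6] = eetle9ZW$b
  sorted[7] = etle9ZW$be
  sorted[8] = le9ZW$beet
  sorted[9] = tle9ZW$bee
sorted[7] = etle9ZW$be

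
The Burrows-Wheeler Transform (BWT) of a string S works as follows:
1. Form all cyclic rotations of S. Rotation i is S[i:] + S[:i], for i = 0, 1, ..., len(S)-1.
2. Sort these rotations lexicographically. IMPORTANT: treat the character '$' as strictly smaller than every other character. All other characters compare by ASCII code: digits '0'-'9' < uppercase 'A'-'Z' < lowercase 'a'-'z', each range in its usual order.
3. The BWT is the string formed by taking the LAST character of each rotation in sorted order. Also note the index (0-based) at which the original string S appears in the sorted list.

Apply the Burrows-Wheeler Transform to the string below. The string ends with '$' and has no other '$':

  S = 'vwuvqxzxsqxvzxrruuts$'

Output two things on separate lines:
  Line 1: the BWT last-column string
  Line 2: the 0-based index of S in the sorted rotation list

Answer: ssvxrtxuurwu$xvzzqqvx
12

Derivation:
All 21 rotations (rotation i = S[i:]+S[:i]):
  rot[0] = vwuvqxzxsqxvzxrruuts$
  rot[1] = wuvqxzxsqxvzxrruuts$v
  rot[2] = uvqxzxsqxvzxrruuts$vw
  rot[3] = vqxzxsqxvzxrruuts$vwu
  rot[4] = qxzxsqxvzxrruuts$vwuv
  rot[5] = xzxsqxvzxrruuts$vwuvq
  rot[6] = zxsqxvzxrruuts$vwuvqx
  rot[7] = xsqxvzxrruuts$vwuvqxz
  rot[8] = sqxvzxrruuts$vwuvqxzx
  rot[9] = qxvzxrruuts$vwuvqxzxs
  rot[10] = xvzxrruuts$vwuvqxzxsq
  rot[11] = vzxrruuts$vwuvqxzxsqx
  rot[12] = zxrruuts$vwuvqxzxsqxv
  rot[13] = xrruuts$vwuvqxzxsqxvz
  rot[14] = rruuts$vwuvqxzxsqxvzx
  rot[15] = ruuts$vwuvqxzxsqxvzxr
  rot[16] = uuts$vwuvqxzxsqxvzxrr
  rot[17] = uts$vwuvqxzxsqxvzxrru
  rot[18] = ts$vwuvqxzxsqxvzxrruu
  rot[19] = s$vwuvqxzxsqxvzxrruut
  rot[20] = $vwuvqxzxsqxvzxrruuts
Sorted (with $ < everything):
  sorted[0] = $vwuvqxzxsqxvzxrruuts  (last char: 's')
  sorted[1] = qxvzxrruuts$vwuvqxzxs  (last char: 's')
  sorted[2] = qxzxsqxvzxrruuts$vwuv  (last char: 'v')
  sorted[3] = rruuts$vwuvqxzxsqxvzx  (last char: 'x')
  sorted[4] = ruuts$vwuvqxzxsqxvzxr  (last char: 'r')
  sorted[5] = s$vwuvqxzxsqxvzxrruut  (last char: 't')
  sorted[6] = sqxvzxrruuts$vwuvqxzx  (last char: 'x')
  sorted[7] = ts$vwuvqxzxsqxvzxrruu  (last char: 'u')
  sorted[8] = uts$vwuvqxzxsqxvzxrru  (last char: 'u')
  sorted[9] = uuts$vwuvqxzxsqxvzxrr  (last char: 'r')
  sorted[10] = uvqxzxsqxvzxrruuts$vw  (last char: 'w')
  sorted[11] = vqxzxsqxvzxrruuts$vwu  (last char: 'u')
  sorted[12] = vwuvqxzxsqxvzxrruuts$  (last char: '$')
  sorted[13] = vzxrruuts$vwuvqxzxsqx  (last char: 'x')
  sorted[14] = wuvqxzxsqxvzxrruuts$v  (last char: 'v')
  sorted[15] = xrruuts$vwuvqxzxsqxvz  (last char: 'z')
  sorted[16] = xsqxvzxrruuts$vwuvqxz  (last char: 'z')
  sorted[17] = xvzxrruuts$vwuvqxzxsq  (last char: 'q')
  sorted[18] = xzxsqxvzxrruuts$vwuvq  (last char: 'q')
  sorted[19] = zxrruuts$vwuvqxzxsqxv  (last char: 'v')
  sorted[20] = zxsqxvzxrruuts$vwuvqx  (last char: 'x')
Last column: ssvxrtxuurwu$xvzzqqvx
Original string S is at sorted index 12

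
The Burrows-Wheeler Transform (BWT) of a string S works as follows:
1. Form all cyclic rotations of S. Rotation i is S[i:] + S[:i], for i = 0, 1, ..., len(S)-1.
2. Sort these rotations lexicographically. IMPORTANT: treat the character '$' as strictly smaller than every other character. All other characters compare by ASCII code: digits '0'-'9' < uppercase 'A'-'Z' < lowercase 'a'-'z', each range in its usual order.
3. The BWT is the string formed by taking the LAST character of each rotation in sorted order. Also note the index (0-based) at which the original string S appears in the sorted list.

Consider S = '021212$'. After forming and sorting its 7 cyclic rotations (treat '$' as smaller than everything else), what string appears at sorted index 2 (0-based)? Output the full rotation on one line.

Answer: 12$0212

Derivation:
All 7 rotations (rotation i = S[i:]+S[:i]):
  rot[0] = 021212$
  rot[1] = 21212$0
  rot[2] = 1212$02
  rot[3] = 212$021
  rot[4] = 12$0212
  rot[5] = 2$02121
  rot[6] = $021212
Sorted (with $ < everything):
  sorted[0] = $021212
  sorted[1] = 021212$
  sorted[2] = 12$0212
  sorted[3] = 1212$02
  sorted[4] = 2$02121
  sorted[5] = 212$021
  sorted[6] = 21212$0
sorted[2] = 12$0212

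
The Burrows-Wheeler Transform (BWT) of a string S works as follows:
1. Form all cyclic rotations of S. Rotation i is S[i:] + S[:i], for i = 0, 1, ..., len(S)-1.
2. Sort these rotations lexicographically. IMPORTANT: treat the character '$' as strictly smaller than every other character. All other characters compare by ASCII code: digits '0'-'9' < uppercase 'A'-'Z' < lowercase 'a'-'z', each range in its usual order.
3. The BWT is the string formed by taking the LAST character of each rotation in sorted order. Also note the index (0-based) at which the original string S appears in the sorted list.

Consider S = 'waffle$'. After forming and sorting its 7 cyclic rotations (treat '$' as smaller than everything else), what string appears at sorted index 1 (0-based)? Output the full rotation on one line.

All 7 rotations (rotation i = S[i:]+S[:i]):
  rot[0] = waffle$
  rot[1] = affle$w
  rot[2] = ffle$wa
  rot[3] = fle$waf
  rot[4] = le$waff
  rot[5] = e$waffl
  rot[6] = $waffle
Sorted (with $ < everything):
  sorted[0] = $waffle
  sorted[1] = affle$w
  sorted[2] = e$waffl
  sorted[3] = ffle$wa
  sorted[4] = fle$waf
  sorted[5] = le$waff
  sorted[6] = waffle$
sorted[1] = affle$w

Answer: affle$w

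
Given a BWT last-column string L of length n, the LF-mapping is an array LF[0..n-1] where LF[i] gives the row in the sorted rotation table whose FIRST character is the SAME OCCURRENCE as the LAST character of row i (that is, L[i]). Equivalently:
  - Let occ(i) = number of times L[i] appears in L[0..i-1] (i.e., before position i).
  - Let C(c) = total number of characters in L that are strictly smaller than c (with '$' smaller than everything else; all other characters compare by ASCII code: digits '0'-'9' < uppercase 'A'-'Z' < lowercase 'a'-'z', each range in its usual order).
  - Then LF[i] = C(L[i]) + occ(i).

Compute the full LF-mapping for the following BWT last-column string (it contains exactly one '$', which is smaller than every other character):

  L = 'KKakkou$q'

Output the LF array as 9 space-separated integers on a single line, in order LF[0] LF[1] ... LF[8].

Char counts: '$':1, 'K':2, 'a':1, 'k':2, 'o':1, 'q':1, 'u':1
C (first-col start): C('$')=0, C('K')=1, C('a')=3, C('k')=4, C('o')=6, C('q')=7, C('u')=8
L[0]='K': occ=0, LF[0]=C('K')+0=1+0=1
L[1]='K': occ=1, LF[1]=C('K')+1=1+1=2
L[2]='a': occ=0, LF[2]=C('a')+0=3+0=3
L[3]='k': occ=0, LF[3]=C('k')+0=4+0=4
L[4]='k': occ=1, LF[4]=C('k')+1=4+1=5
L[5]='o': occ=0, LF[5]=C('o')+0=6+0=6
L[6]='u': occ=0, LF[6]=C('u')+0=8+0=8
L[7]='$': occ=0, LF[7]=C('$')+0=0+0=0
L[8]='q': occ=0, LF[8]=C('q')+0=7+0=7

Answer: 1 2 3 4 5 6 8 0 7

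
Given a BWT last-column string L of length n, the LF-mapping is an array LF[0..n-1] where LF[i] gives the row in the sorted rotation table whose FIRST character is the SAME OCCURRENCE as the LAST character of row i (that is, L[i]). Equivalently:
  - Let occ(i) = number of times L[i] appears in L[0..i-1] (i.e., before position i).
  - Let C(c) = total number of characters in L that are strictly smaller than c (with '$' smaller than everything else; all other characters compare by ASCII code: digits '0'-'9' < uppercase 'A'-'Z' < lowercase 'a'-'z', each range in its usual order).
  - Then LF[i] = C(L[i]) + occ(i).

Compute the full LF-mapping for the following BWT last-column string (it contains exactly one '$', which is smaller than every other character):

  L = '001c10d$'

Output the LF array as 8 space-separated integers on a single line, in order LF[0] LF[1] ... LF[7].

Char counts: '$':1, '0':3, '1':2, 'c':1, 'd':1
C (first-col start): C('$')=0, C('0')=1, C('1')=4, C('c')=6, C('d')=7
L[0]='0': occ=0, LF[0]=C('0')+0=1+0=1
L[1]='0': occ=1, LF[1]=C('0')+1=1+1=2
L[2]='1': occ=0, LF[2]=C('1')+0=4+0=4
L[3]='c': occ=0, LF[3]=C('c')+0=6+0=6
L[4]='1': occ=1, LF[4]=C('1')+1=4+1=5
L[5]='0': occ=2, LF[5]=C('0')+2=1+2=3
L[6]='d': occ=0, LF[6]=C('d')+0=7+0=7
L[7]='$': occ=0, LF[7]=C('$')+0=0+0=0

Answer: 1 2 4 6 5 3 7 0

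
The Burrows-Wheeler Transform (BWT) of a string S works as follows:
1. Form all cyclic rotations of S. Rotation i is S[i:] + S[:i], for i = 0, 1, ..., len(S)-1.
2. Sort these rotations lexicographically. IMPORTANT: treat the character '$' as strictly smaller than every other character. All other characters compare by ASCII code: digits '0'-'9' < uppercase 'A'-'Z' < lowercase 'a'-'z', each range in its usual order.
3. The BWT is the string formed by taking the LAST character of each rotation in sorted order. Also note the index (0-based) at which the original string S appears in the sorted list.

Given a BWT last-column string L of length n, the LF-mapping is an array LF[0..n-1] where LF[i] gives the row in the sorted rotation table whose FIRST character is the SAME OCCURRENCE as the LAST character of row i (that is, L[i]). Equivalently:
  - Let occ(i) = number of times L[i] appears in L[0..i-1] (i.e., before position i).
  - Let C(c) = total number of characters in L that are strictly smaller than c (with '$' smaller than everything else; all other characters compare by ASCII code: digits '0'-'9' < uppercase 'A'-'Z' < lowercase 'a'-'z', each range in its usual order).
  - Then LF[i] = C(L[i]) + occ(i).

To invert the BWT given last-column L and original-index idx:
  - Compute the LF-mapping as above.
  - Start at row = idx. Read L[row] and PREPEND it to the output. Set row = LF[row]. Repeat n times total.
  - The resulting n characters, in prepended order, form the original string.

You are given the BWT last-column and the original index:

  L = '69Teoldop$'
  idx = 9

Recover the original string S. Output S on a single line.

Answer: poodleT96$

Derivation:
LF mapping: 1 2 3 5 7 6 4 8 9 0
Walk LF starting at row 9, prepending L[row]:
  step 1: row=9, L[9]='$', prepend. Next row=LF[9]=0
  step 2: row=0, L[0]='6', prepend. Next row=LF[0]=1
  step 3: row=1, L[1]='9', prepend. Next row=LF[1]=2
  step 4: row=2, L[2]='T', prepend. Next row=LF[2]=3
  step 5: row=3, L[3]='e', prepend. Next row=LF[3]=5
  step 6: row=5, L[5]='l', prepend. Next row=LF[5]=6
  step 7: row=6, L[6]='d', prepend. Next row=LF[6]=4
  step 8: row=4, L[4]='o', prepend. Next row=LF[4]=7
  step 9: row=7, L[7]='o', prepend. Next row=LF[7]=8
  step 10: row=8, L[8]='p', prepend. Next row=LF[8]=9
Reversed output: poodleT96$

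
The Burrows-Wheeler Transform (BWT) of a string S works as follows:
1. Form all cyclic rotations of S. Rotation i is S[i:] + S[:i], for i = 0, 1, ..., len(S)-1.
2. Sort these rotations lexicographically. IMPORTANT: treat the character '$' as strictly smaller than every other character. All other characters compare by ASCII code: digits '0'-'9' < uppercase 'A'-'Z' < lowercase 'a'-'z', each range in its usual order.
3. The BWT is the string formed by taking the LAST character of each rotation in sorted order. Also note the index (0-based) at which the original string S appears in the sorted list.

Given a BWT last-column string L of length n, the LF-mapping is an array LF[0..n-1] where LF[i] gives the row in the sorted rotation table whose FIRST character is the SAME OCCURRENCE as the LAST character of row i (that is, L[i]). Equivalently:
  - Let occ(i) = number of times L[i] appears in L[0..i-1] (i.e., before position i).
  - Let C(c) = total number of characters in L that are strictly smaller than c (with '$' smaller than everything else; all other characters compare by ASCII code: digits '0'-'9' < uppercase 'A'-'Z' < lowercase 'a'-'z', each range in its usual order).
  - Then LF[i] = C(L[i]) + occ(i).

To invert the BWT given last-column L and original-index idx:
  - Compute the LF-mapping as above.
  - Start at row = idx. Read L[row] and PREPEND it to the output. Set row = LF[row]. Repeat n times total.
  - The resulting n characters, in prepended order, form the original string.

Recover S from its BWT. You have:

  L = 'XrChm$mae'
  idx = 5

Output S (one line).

LF mapping: 2 8 1 5 6 0 7 3 4
Walk LF starting at row 5, prepending L[row]:
  step 1: row=5, L[5]='$', prepend. Next row=LF[5]=0
  step 2: row=0, L[0]='X', prepend. Next row=LF[0]=2
  step 3: row=2, L[2]='C', prepend. Next row=LF[2]=1
  step 4: row=1, L[1]='r', prepend. Next row=LF[1]=8
  step 5: row=8, L[8]='e', prepend. Next row=LF[8]=4
  step 6: row=4, L[4]='m', prepend. Next row=LF[4]=6
  step 7: row=6, L[6]='m', prepend. Next row=LF[6]=7
  step 8: row=7, L[7]='a', prepend. Next row=LF[7]=3
  step 9: row=3, L[3]='h', prepend. Next row=LF[3]=5
Reversed output: hammerCX$

Answer: hammerCX$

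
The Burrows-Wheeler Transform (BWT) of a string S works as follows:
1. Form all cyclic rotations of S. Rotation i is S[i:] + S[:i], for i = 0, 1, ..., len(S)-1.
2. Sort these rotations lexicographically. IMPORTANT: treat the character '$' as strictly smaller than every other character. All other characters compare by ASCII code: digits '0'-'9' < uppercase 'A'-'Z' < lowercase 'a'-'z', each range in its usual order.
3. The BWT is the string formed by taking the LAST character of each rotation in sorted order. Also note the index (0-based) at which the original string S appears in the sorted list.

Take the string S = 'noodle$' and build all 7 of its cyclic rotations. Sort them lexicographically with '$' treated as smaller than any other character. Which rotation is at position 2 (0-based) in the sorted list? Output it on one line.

Answer: e$noodl

Derivation:
All 7 rotations (rotation i = S[i:]+S[:i]):
  rot[0] = noodle$
  rot[1] = oodle$n
  rot[2] = odle$no
  rot[3] = dle$noo
  rot[4] = le$nood
  rot[5] = e$noodl
  rot[6] = $noodle
Sorted (with $ < everything):
  sorted[0] = $noodle
  sorted[1] = dle$noo
  sorted[2] = e$noodl
  sorted[3] = le$nood
  sorted[4] = noodle$
  sorted[5] = odle$no
  sorted[6] = oodle$n
sorted[2] = e$noodl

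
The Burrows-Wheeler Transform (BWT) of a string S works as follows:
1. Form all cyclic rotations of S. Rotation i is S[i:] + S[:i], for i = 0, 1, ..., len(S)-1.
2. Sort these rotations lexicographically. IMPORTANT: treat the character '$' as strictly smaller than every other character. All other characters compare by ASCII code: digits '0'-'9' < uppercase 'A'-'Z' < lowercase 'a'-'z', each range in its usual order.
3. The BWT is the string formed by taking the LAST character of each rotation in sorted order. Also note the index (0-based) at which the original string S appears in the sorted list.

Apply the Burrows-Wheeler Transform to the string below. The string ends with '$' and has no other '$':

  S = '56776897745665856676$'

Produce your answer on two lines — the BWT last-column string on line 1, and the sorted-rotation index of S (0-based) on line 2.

Answer: 6748$6765565776796568
4

Derivation:
All 21 rotations (rotation i = S[i:]+S[:i]):
  rot[0] = 56776897745665856676$
  rot[1] = 6776897745665856676$5
  rot[2] = 776897745665856676$56
  rot[3] = 76897745665856676$567
  rot[4] = 6897745665856676$5677
  rot[5] = 897745665856676$56776
  rot[6] = 97745665856676$567768
  rot[7] = 7745665856676$5677689
  rot[8] = 745665856676$56776897
  rot[9] = 45665856676$567768977
  rot[10] = 5665856676$5677689774
  rot[11] = 665856676$56776897745
  rot[12] = 65856676$567768977456
  rot[13] = 5856676$5677689774566
  rot[14] = 856676$56776897745665
  rot[15] = 56676$567768977456658
  rot[16] = 6676$5677689774566585
  rot[17] = 676$56776897745665856
  rot[18] = 76$567768977456658566
  rot[19] = 6$5677689774566585667
  rot[20] = $56776897745665856676
Sorted (with $ < everything):
  sorted[0] = $56776897745665856676  (last char: '6')
  sorted[1] = 45665856676$567768977  (last char: '7')
  sorted[2] = 5665856676$5677689774  (last char: '4')
  sorted[3] = 56676$567768977456658  (last char: '8')
  sorted[4] = 56776897745665856676$  (last char: '$')
  sorted[5] = 5856676$5677689774566  (last char: '6')
  sorted[6] = 6$5677689774566585667  (last char: '7')
  sorted[7] = 65856676$567768977456  (last char: '6')
  sorted[8] = 665856676$56776897745  (last char: '5')
  sorted[9] = 6676$5677689774566585  (last char: '5')
  sorted[10] = 676$56776897745665856  (last char: '6')
  sorted[11] = 6776897745665856676$5  (last char: '5')
  sorted[12] = 6897745665856676$5677  (last char: '7')
  sorted[13] = 745665856676$56776897  (last char: '7')
  sorted[14] = 76$567768977456658566  (last char: '6')
  sorted[15] = 76897745665856676$567  (last char: '7')
  sorted[16] = 7745665856676$5677689  (last char: '9')
  sorted[17] = 776897745665856676$56  (last char: '6')
  sorted[18] = 856676$56776897745665  (last char: '5')
  sorted[19] = 897745665856676$56776  (last char: '6')
  sorted[20] = 97745665856676$567768  (last char: '8')
Last column: 6748$6765565776796568
Original string S is at sorted index 4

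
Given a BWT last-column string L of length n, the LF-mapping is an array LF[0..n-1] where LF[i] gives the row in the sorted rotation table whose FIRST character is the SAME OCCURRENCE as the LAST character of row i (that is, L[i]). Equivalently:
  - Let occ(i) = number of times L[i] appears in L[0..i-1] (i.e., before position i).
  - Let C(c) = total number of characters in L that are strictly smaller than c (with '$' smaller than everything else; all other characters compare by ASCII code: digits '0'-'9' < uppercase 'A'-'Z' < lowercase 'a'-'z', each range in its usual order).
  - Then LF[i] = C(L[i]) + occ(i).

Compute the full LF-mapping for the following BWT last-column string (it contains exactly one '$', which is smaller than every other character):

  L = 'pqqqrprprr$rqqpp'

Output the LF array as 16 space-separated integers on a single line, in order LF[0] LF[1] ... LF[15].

Char counts: '$':1, 'p':5, 'q':5, 'r':5
C (first-col start): C('$')=0, C('p')=1, C('q')=6, C('r')=11
L[0]='p': occ=0, LF[0]=C('p')+0=1+0=1
L[1]='q': occ=0, LF[1]=C('q')+0=6+0=6
L[2]='q': occ=1, LF[2]=C('q')+1=6+1=7
L[3]='q': occ=2, LF[3]=C('q')+2=6+2=8
L[4]='r': occ=0, LF[4]=C('r')+0=11+0=11
L[5]='p': occ=1, LF[5]=C('p')+1=1+1=2
L[6]='r': occ=1, LF[6]=C('r')+1=11+1=12
L[7]='p': occ=2, LF[7]=C('p')+2=1+2=3
L[8]='r': occ=2, LF[8]=C('r')+2=11+2=13
L[9]='r': occ=3, LF[9]=C('r')+3=11+3=14
L[10]='$': occ=0, LF[10]=C('$')+0=0+0=0
L[11]='r': occ=4, LF[11]=C('r')+4=11+4=15
L[12]='q': occ=3, LF[12]=C('q')+3=6+3=9
L[13]='q': occ=4, LF[13]=C('q')+4=6+4=10
L[14]='p': occ=3, LF[14]=C('p')+3=1+3=4
L[15]='p': occ=4, LF[15]=C('p')+4=1+4=5

Answer: 1 6 7 8 11 2 12 3 13 14 0 15 9 10 4 5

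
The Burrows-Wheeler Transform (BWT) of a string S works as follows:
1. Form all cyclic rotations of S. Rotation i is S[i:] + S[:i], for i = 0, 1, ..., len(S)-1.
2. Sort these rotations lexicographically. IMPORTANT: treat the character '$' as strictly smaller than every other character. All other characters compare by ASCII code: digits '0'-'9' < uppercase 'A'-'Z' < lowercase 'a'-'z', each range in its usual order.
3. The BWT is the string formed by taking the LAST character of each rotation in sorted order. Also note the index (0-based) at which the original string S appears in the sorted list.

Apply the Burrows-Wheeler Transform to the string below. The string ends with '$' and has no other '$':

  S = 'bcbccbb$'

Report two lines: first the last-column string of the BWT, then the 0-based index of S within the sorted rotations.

Answer: bbc$ccbb
3

Derivation:
All 8 rotations (rotation i = S[i:]+S[:i]):
  rot[0] = bcbccbb$
  rot[1] = cbccbb$b
  rot[2] = bccbb$bc
  rot[3] = ccbb$bcb
  rot[4] = cbb$bcbc
  rot[5] = bb$bcbcc
  rot[6] = b$bcbccb
  rot[7] = $bcbccbb
Sorted (with $ < everything):
  sorted[0] = $bcbccbb  (last char: 'b')
  sorted[1] = b$bcbccb  (last char: 'b')
  sorted[2] = bb$bcbcc  (last char: 'c')
  sorted[3] = bcbccbb$  (last char: '$')
  sorted[4] = bccbb$bc  (last char: 'c')
  sorted[5] = cbb$bcbc  (last char: 'c')
  sorted[6] = cbccbb$b  (last char: 'b')
  sorted[7] = ccbb$bcb  (last char: 'b')
Last column: bbc$ccbb
Original string S is at sorted index 3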